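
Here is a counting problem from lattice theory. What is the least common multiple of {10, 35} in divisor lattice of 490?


In a divisor lattice, join = lcm (least common multiple).
Compute lcm iteratively: start with first element, then lcm(current, next).
Elements: [10, 35]
lcm(10,35) = 70
Final lcm = 70


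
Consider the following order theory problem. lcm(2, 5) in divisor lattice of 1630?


Join=lcm.
gcd(2,5)=1
lcm=10


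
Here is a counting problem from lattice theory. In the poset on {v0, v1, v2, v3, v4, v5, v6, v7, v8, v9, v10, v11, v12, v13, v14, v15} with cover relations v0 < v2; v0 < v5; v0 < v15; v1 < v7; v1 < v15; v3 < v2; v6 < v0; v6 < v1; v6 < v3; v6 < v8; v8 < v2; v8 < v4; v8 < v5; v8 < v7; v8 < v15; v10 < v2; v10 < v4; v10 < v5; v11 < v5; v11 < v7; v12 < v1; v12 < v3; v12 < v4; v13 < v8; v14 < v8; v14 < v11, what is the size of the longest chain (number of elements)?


A chain is a totally ordered subset; we count the number of elements in a maximum chain.
Compute, for each element x, the size of the longest chain ending at x:
  v6: 1
  v9: 1
  v10: 1
  v12: 1
  v13: 1
  v14: 1
  ...
A maximum chain: v6 < v0 < v2
Number of elements in the longest chain: 3


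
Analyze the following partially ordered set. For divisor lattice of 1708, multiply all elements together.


Divisors of 1708: [1, 2, 4, 7, 14, 28, 61, 122, 244, 427, 854, 1708]
Product = n^(d(n)/2) = 1708^(12/2)
Product = 24827168863016095744


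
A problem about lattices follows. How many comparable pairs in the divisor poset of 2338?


A comparable pair {a,b} has a < b or b < a in the order.
Count unordered pairs where one element is strictly below the other.
Examples: {1,2}, {1,7}, {1,14}, {1,167}, ...
Total comparable pairs: 19


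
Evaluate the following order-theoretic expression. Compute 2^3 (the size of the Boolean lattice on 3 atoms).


Power set = 2^n.
2^3 = 8


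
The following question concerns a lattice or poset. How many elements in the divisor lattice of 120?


Divisors of 120: [1, 2, 3, 4, 5, 6, 8, 10, 12, 15, 20, 24, 30, 40, 60, 120]
Count: 16


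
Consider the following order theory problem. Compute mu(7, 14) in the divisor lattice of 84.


In a divisor lattice, mu(a,b) = mu(b/a) where mu is the classical Mobius function.
b/a = 14/7 = 2
Prime factorization of 2: primes [2]
2 is squarefree with 1 prime factor(s), so mu(2) = (-1)^1 = -1


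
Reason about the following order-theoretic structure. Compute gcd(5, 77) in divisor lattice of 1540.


In a divisor lattice, meet = gcd (greatest common divisor).
By Euclidean algorithm or factoring: gcd(5,77) = 1


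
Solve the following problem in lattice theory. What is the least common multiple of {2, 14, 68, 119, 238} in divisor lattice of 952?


In a divisor lattice, join = lcm (least common multiple).
Compute lcm iteratively: start with first element, then lcm(current, next).
Elements: [2, 14, 68, 119, 238]
lcm(2,14) = 14
lcm(14,68) = 476
lcm(476,119) = 476
lcm(476,238) = 476
Final lcm = 476


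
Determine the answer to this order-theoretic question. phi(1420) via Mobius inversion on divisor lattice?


phi(n) = n * prod_{p|n} (1 - 1/p).
Prime divisors of 1420: [2, 5, 71]
phi(1420) = 1420 * (1 - 1/2) * (1 - 1/5) * (1 - 1/71)
phi(1420) = 560


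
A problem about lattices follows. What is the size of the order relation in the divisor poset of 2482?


The order relation is {(a,b) : a <= b}, reflexive so it includes (a,a).
Examples: (1,1), (1,1241), (1,146), (1,17), (1,2), ...
Total ordered pairs: 27


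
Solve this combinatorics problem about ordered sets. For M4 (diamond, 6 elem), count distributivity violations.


Distributive law: a ^ (b v c) = (a ^ b) v (a ^ c).
Check all 6^3 = 216 ordered triples (a,b,c).
  e.g. a=a1, b=a2, c=a3: lhs=a1 != rhs=0
  e.g. a=a1, b=a2, c=a4: lhs=a1 != rhs=0
Total violating triples: 24


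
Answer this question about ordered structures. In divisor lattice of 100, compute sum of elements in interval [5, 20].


Interval [5,20] in divisors of 100: [5, 10, 20]
Sum = 35


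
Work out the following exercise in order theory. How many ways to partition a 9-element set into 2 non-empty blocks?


S(n,k) = k*S(n-1,k) + S(n-1,k-1).
S(8,2) = 127, S(8,1) = 1
S(9,2) = 2*127 + 1 = 254 + 1
S(9,2) = 255


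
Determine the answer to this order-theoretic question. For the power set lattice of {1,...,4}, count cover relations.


A cover relation a -< b holds when a < b with no c strictly between.
Cover relations:
  {} -< {1}
  {} -< {2}
  {} -< {3}
  {} -< {4}
  {1} -< {1,2}
  {1} -< {1,3}
  {1} -< {1,4}
  {2} -< {1,2}
  ...24 more
Total: 32


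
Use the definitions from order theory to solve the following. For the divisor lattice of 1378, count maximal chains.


A maximal chain goes from the minimum element to a maximal element via cover relations.
Counting all min-to-max paths in the cover graph.
Total maximal chains: 6


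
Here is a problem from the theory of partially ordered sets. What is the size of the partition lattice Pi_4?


B(n) = number of set partitions of an n-element set.
B(n) satisfies the recurrence: B(n+1) = sum_k C(n,k)*B(k).
B(4) = 15


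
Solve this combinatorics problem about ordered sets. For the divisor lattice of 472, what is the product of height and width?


Height = length of longest chain minus 1; width = size of largest antichain.
A maximum chain: 1 | 59 | 118 | 236 | 472  (height 4).
A maximum antichain: {2, 59}  (width 2).
Product = 4 * 2 = 8


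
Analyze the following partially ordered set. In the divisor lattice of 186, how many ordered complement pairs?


Complement pair (a,b): a meet b = bottom, a join b = top.
Here: gcd(a,b)=1 and lcm(a,b)=186, i.e. a*b=186 with a,b coprime.
Pairs found: (1,186), (2,93), (3,62), (6,31), ... (4 more)
Total ordered pairs: 8


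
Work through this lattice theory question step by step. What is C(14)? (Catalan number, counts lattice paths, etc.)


C(n) = C(2n, n) / (n+1).
C(28, 14) = 40116600
C(14) = 40116600 / 15 = 2674440


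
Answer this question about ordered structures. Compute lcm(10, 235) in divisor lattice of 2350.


In a divisor lattice, join = lcm (least common multiple).
gcd(10,235) = 5
lcm(10,235) = 10*235/gcd = 2350/5 = 470


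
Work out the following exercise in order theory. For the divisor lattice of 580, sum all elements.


sigma(n) = sum of divisors.
Divisors of 580: [1, 2, 4, 5, 10, 20, 29, 58, 116, 145, 290, 580]
Sum = 1260


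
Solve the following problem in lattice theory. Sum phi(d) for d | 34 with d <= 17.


Divisors of 34 up to 17: [1, 2, 17]
phi values: [1, 1, 16]
Sum = 18


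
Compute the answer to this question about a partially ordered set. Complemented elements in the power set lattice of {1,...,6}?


An element a is complemented if some b has a meet b = bottom, a join b = top.
every subset A has complement S\A, so all elements are complemented.
Complemented elements: {}, {1}, {2}, {3}, {4}, {5}, ... (58 more)
Count: 64


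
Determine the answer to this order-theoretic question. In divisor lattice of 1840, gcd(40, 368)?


Meet=gcd.
gcd(40,368)=8


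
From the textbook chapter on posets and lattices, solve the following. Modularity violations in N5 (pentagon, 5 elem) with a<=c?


Modular law: if a <= c then a v (b ^ c) = (a v b) ^ c.
Check all triples (a,b,c) with a <= c among 5 elements.
  e.g. a=a, b=c, c=b: lhs=a != rhs=b
Total violating triples: 1


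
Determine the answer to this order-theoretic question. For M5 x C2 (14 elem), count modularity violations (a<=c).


Modular law: if a <= c then a v (b ^ c) = (a v b) ^ c.
Check all triples (a,b,c) with a <= c among 14 elements.
This lattice is modular (diamonds M_m and their chain-products are modular).
Total violating triples: 0


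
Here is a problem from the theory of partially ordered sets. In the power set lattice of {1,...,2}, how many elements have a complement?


An element a is complemented if some b has a meet b = bottom, a join b = top.
every subset A has complement S\A, so all elements are complemented.
Complemented elements: {}, {1}, {2}, {1,2}
Count: 4


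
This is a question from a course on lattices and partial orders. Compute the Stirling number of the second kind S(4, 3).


S(n,k) = k*S(n-1,k) + S(n-1,k-1).
S(3,3) = 1, S(3,2) = 3
S(4,3) = 3*1 + 3 = 3 + 3
S(4,3) = 6


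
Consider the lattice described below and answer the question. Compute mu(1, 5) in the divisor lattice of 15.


In a divisor lattice, mu(a,b) = mu(b/a) where mu is the classical Mobius function.
b/a = 5/1 = 5
Prime factorization of 5: primes [5]
5 is squarefree with 1 prime factor(s), so mu(5) = (-1)^1 = -1


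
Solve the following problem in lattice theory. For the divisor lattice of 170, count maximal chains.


A maximal chain goes from the minimum element to a maximal element via cover relations.
Counting all min-to-max paths in the cover graph.
Total maximal chains: 6


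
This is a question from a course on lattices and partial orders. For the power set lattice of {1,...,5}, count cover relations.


A cover relation a -< b holds when a < b with no c strictly between.
Cover relations:
  {} -< {1}
  {} -< {2}
  {} -< {3}
  {} -< {4}
  {} -< {5}
  {1} -< {1,2}
  {1} -< {1,3}
  {1} -< {1,4}
  ...72 more
Total: 80


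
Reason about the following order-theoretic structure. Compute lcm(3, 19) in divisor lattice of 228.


In a divisor lattice, join = lcm (least common multiple).
gcd(3,19) = 1
lcm(3,19) = 3*19/gcd = 57/1 = 57


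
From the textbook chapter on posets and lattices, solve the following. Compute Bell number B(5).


B(n) = number of set partitions of an n-element set.
B(n) satisfies the recurrence: B(n+1) = sum_k C(n,k)*B(k).
B(5) = 52


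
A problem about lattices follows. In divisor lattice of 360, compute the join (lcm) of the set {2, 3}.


In a divisor lattice, join = lcm (least common multiple).
Compute lcm iteratively: start with first element, then lcm(current, next).
Elements: [2, 3]
lcm(2,3) = 6
Final lcm = 6


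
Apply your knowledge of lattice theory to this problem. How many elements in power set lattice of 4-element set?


Power set = 2^n.
2^4 = 16


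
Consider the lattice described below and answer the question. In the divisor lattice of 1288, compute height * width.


Height = length of longest chain minus 1; width = size of largest antichain.
A maximum chain: 1 | 23 | 161 | 322 | 644 | 1288  (height 5).
A maximum antichain: {4, 14, 46, 161}  (width 4).
Product = 5 * 4 = 20


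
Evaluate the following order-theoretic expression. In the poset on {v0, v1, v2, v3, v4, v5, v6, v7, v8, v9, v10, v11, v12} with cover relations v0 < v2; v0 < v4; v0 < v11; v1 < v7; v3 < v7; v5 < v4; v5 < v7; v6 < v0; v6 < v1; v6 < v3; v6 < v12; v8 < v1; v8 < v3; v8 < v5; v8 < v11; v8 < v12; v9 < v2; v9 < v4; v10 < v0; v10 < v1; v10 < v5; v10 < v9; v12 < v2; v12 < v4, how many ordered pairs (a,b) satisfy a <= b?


The order relation is {(a,b) : a <= b}, reflexive so it includes (a,a).
Examples: (v0,v0), (v0,v11), (v0,v2), (v0,v4), (v1,v1), ...
Total ordered pairs: 48


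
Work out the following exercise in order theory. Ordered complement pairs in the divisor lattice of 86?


Complement pair (a,b): a meet b = bottom, a join b = top.
Here: gcd(a,b)=1 and lcm(a,b)=86, i.e. a*b=86 with a,b coprime.
Pairs found: (1,86), (2,43), (43,2), (86,1)
Total ordered pairs: 4


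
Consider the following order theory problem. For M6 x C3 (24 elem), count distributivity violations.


Distributive law: a ^ (b v c) = (a ^ b) v (a ^ c).
Check all 24^3 = 13824 ordered triples (a,b,c).
  e.g. a=(a1,0), b=(a2,0), c=(a3,0): lhs=(a1,0) != rhs=(0,0)
  e.g. a=(a1,0), b=(a2,0), c=(a3,1): lhs=(a1,0) != rhs=(0,0)
Total violating triples: 3240


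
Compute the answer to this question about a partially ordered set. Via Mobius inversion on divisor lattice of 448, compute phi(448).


phi(n) = n * prod_{p|n} (1 - 1/p).
Prime divisors of 448: [2, 7]
phi(448) = 448 * (1 - 1/2) * (1 - 1/7)
phi(448) = 192


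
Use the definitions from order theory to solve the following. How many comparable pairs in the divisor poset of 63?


A comparable pair {a,b} has a < b or b < a in the order.
Count unordered pairs where one element is strictly below the other.
Examples: {1,3}, {1,7}, {1,9}, {1,21}, ...
Total comparable pairs: 12


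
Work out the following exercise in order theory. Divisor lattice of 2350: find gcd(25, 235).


In a divisor lattice, meet = gcd (greatest common divisor).
By Euclidean algorithm or factoring: gcd(25,235) = 5


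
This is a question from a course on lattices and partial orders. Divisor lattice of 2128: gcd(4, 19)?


Meet=gcd.
gcd(4,19)=1


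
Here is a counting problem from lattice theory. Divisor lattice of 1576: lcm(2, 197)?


Join=lcm.
gcd(2,197)=1
lcm=394


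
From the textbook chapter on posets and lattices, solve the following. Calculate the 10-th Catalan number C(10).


C(n) = C(2n, n) / (n+1).
C(20, 10) = 184756
C(10) = 184756 / 11 = 16796


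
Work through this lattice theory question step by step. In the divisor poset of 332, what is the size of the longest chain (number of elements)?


A chain is a totally ordered subset; we count the number of elements in a maximum chain.
Compute, for each element x, the size of the longest chain ending at x:
  1: 1
  2: 2
  83: 2
  4: 3
  166: 3
  332: 4
A maximum chain: 1 < 2 < 4 < 332
Number of elements in the longest chain: 4


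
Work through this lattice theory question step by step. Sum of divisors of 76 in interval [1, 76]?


Interval [1,76] in divisors of 76: [1, 2, 4, 19, 38, 76]
Sum = 140


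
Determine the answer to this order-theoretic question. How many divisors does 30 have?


Divisors of 30: [1, 2, 3, 5, 6, 10, 15, 30]
Count: 8


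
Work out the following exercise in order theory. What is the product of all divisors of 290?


Divisors of 290: [1, 2, 5, 10, 29, 58, 145, 290]
Product = n^(d(n)/2) = 290^(8/2)
Product = 7072810000


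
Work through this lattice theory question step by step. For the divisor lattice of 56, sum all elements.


sigma(n) = sum of divisors.
Divisors of 56: [1, 2, 4, 7, 8, 14, 28, 56]
Sum = 120


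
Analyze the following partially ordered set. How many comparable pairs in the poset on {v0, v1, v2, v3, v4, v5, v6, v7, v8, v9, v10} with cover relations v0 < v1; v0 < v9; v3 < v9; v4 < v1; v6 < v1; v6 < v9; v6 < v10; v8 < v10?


A comparable pair {a,b} has a < b or b < a in the order.
Count unordered pairs where one element is strictly below the other.
Examples: {v0,v1}, {v0,v9}, {v1,v4}, {v1,v6}, ...
Total comparable pairs: 8


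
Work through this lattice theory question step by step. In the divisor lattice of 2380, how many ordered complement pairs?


Complement pair (a,b): a meet b = bottom, a join b = top.
Here: gcd(a,b)=1 and lcm(a,b)=2380, i.e. a*b=2380 with a,b coprime.
Pairs found: (1,2380), (4,595), (5,476), (7,340), ... (12 more)
Total ordered pairs: 16


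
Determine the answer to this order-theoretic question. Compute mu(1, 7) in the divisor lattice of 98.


In a divisor lattice, mu(a,b) = mu(b/a) where mu is the classical Mobius function.
b/a = 7/1 = 7
Prime factorization of 7: primes [7]
7 is squarefree with 1 prime factor(s), so mu(7) = (-1)^1 = -1


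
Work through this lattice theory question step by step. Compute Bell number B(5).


B(n) = number of set partitions of an n-element set.
B(n) satisfies the recurrence: B(n+1) = sum_k C(n,k)*B(k).
B(5) = 52


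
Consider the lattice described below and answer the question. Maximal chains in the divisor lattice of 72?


A maximal chain goes from the minimum element to a maximal element via cover relations.
Counting all min-to-max paths in the cover graph.
Total maximal chains: 10


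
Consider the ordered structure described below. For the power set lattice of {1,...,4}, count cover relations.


A cover relation a -< b holds when a < b with no c strictly between.
Cover relations:
  {} -< {1}
  {} -< {2}
  {} -< {3}
  {} -< {4}
  {1} -< {1,2}
  {1} -< {1,3}
  {1} -< {1,4}
  {2} -< {1,2}
  ...24 more
Total: 32


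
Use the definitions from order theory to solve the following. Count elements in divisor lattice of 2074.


Divisors of 2074: [1, 2, 17, 34, 61, 122, 1037, 2074]
Count: 8


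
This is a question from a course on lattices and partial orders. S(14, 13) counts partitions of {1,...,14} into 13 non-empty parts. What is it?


S(n,k) = k*S(n-1,k) + S(n-1,k-1).
S(13,13) = 1, S(13,12) = 78
S(14,13) = 13*1 + 78 = 13 + 78
S(14,13) = 91


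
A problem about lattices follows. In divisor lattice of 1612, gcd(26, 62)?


Meet=gcd.
gcd(26,62)=2


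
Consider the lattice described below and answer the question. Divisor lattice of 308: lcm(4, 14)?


Join=lcm.
gcd(4,14)=2
lcm=28


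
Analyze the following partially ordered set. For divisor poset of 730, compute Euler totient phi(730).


phi(n) = n * prod_{p|n} (1 - 1/p).
Prime divisors of 730: [2, 5, 73]
phi(730) = 730 * (1 - 1/2) * (1 - 1/5) * (1 - 1/73)
phi(730) = 288


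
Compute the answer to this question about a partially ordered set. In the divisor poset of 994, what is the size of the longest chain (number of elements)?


A chain is a totally ordered subset; we count the number of elements in a maximum chain.
Compute, for each element x, the size of the longest chain ending at x:
  1: 1
  2: 2
  7: 2
  71: 2
  14: 3
  142: 3
  ...
A maximum chain: 1 < 2 < 14 < 994
Number of elements in the longest chain: 4


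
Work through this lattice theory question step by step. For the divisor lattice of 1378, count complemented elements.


An element a is complemented if some b has a meet b = bottom, a join b = top.
a is complemented iff gcd(a, n/a)=1, i.e. a is a unitary divisor of 1378.
Complemented elements: 1, 2, 13, 26, 53, 106, ... (2 more)
Count: 8


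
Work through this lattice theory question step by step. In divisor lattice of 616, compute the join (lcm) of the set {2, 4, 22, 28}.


In a divisor lattice, join = lcm (least common multiple).
Compute lcm iteratively: start with first element, then lcm(current, next).
Elements: [2, 4, 22, 28]
lcm(2,4) = 4
lcm(4,22) = 44
lcm(44,28) = 308
Final lcm = 308


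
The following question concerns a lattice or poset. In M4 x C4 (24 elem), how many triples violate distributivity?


Distributive law: a ^ (b v c) = (a ^ b) v (a ^ c).
Check all 24^3 = 13824 ordered triples (a,b,c).
  e.g. a=(a1,0), b=(a2,0), c=(a3,0): lhs=(a1,0) != rhs=(0,0)
  e.g. a=(a1,0), b=(a2,0), c=(a3,1): lhs=(a1,0) != rhs=(0,0)
Total violating triples: 1536


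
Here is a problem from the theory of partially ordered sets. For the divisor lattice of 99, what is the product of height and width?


Height = length of longest chain minus 1; width = size of largest antichain.
A maximum chain: 1 | 11 | 33 | 99  (height 3).
A maximum antichain: {3, 11}  (width 2).
Product = 3 * 2 = 6


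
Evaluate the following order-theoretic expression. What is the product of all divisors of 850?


Divisors of 850: [1, 2, 5, 10, 17, 25, 34, 50, 85, 170, 425, 850]
Product = n^(d(n)/2) = 850^(12/2)
Product = 377149515625000000


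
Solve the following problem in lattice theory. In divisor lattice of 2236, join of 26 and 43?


In a divisor lattice, join = lcm (least common multiple).
gcd(26,43) = 1
lcm(26,43) = 26*43/gcd = 1118/1 = 1118


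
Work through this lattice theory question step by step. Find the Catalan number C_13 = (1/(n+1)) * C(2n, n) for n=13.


C(n) = C(2n, n) / (n+1).
C(26, 13) = 10400600
C(13) = 10400600 / 14 = 742900


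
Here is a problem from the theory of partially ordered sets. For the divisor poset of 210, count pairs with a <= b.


The order relation is {(a,b) : a <= b}, reflexive so it includes (a,a).
Examples: (1,1), (1,10), (1,105), (1,14), (1,15), ...
Total ordered pairs: 81


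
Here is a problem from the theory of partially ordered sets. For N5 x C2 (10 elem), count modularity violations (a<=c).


Modular law: if a <= c then a v (b ^ c) = (a v b) ^ c.
Check all triples (a,b,c) with a <= c among 10 elements.
  e.g. a=(a,0), b=(c,0), c=(b,0): lhs=(a,0) != rhs=(b,0)
  e.g. a=(a,0), b=(c,1), c=(b,0): lhs=(a,0) != rhs=(b,0)
Total violating triples: 6


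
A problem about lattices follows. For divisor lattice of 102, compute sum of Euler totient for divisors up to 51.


Divisors of 102 up to 51: [1, 2, 3, 6, 17, 34, 51]
phi values: [1, 1, 2, 2, 16, 16, 32]
Sum = 70


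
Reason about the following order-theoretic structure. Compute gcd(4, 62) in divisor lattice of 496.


In a divisor lattice, meet = gcd (greatest common divisor).
By Euclidean algorithm or factoring: gcd(4,62) = 2


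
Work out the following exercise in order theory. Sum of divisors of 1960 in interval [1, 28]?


Interval [1,28] in divisors of 1960: [1, 2, 4, 7, 14, 28]
Sum = 56


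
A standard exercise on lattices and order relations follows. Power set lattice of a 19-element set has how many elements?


Power set = 2^n.
2^19 = 524288


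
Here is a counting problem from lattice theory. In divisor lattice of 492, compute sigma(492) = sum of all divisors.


sigma(n) = sum of divisors.
Divisors of 492: [1, 2, 3, 4, 6, 12, 41, 82, 123, 164, 246, 492]
Sum = 1176


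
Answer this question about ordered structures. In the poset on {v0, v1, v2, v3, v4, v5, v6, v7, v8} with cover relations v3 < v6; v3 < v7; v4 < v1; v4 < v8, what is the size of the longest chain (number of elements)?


A chain is a totally ordered subset; we count the number of elements in a maximum chain.
Compute, for each element x, the size of the longest chain ending at x:
  v0: 1
  v2: 1
  v3: 1
  v4: 1
  v5: 1
  v1: 2
  ...
A maximum chain: v4 < v1
Number of elements in the longest chain: 2


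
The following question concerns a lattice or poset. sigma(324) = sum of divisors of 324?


sigma(n) = sum of divisors.
Divisors of 324: [1, 2, 3, 4, 6, 9, 12, 18, 27, 36, 54, 81, 108, 162, 324]
Sum = 847


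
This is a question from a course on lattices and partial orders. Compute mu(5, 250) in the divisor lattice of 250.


In a divisor lattice, mu(a,b) = mu(b/a) where mu is the classical Mobius function.
b/a = 250/5 = 50
Prime factorization of 50: primes [2, 5]
50 is not squarefree, so mu(50) = 0


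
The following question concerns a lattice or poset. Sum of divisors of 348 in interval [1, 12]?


Interval [1,12] in divisors of 348: [1, 2, 3, 4, 6, 12]
Sum = 28


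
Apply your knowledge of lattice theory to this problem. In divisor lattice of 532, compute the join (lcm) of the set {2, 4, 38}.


In a divisor lattice, join = lcm (least common multiple).
Compute lcm iteratively: start with first element, then lcm(current, next).
Elements: [2, 4, 38]
lcm(2,4) = 4
lcm(4,38) = 76
Final lcm = 76


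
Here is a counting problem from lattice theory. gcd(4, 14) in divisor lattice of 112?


Meet=gcd.
gcd(4,14)=2


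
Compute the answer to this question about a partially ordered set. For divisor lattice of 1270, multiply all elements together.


Divisors of 1270: [1, 2, 5, 10, 127, 254, 635, 1270]
Product = n^(d(n)/2) = 1270^(8/2)
Product = 2601446410000


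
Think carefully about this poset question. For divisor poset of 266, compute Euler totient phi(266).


phi(n) = n * prod_{p|n} (1 - 1/p).
Prime divisors of 266: [2, 7, 19]
phi(266) = 266 * (1 - 1/2) * (1 - 1/7) * (1 - 1/19)
phi(266) = 108


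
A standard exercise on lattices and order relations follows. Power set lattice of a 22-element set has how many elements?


Power set = 2^n.
2^22 = 4194304


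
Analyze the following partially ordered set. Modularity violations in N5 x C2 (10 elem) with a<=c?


Modular law: if a <= c then a v (b ^ c) = (a v b) ^ c.
Check all triples (a,b,c) with a <= c among 10 elements.
  e.g. a=(a,0), b=(c,0), c=(b,0): lhs=(a,0) != rhs=(b,0)
  e.g. a=(a,0), b=(c,1), c=(b,0): lhs=(a,0) != rhs=(b,0)
Total violating triples: 6


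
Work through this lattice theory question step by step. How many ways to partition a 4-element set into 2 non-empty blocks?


S(n,k) = k*S(n-1,k) + S(n-1,k-1).
S(3,2) = 3, S(3,1) = 1
S(4,2) = 2*3 + 1 = 6 + 1
S(4,2) = 7


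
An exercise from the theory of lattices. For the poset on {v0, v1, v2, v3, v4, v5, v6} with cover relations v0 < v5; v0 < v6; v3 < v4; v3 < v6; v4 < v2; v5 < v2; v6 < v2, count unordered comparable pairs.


A comparable pair {a,b} has a < b or b < a in the order.
Count unordered pairs where one element is strictly below the other.
Examples: {v0,v2}, {v0,v5}, {v0,v6}, {v2,v3}, ...
Total comparable pairs: 9


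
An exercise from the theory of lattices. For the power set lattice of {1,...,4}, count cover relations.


A cover relation a -< b holds when a < b with no c strictly between.
Cover relations:
  {} -< {1}
  {} -< {2}
  {} -< {3}
  {} -< {4}
  {1} -< {1,2}
  {1} -< {1,3}
  {1} -< {1,4}
  {2} -< {1,2}
  ...24 more
Total: 32


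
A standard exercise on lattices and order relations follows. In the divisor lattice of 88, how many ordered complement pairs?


Complement pair (a,b): a meet b = bottom, a join b = top.
Here: gcd(a,b)=1 and lcm(a,b)=88, i.e. a*b=88 with a,b coprime.
Pairs found: (1,88), (8,11), (11,8), (88,1)
Total ordered pairs: 4


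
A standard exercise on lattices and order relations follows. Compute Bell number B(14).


B(n) = number of set partitions of an n-element set.
B(n) satisfies the recurrence: B(n+1) = sum_k C(n,k)*B(k).
B(14) = 190899322


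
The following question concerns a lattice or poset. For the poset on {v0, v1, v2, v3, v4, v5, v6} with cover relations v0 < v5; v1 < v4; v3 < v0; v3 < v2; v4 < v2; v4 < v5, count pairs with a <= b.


The order relation is {(a,b) : a <= b}, reflexive so it includes (a,a).
Examples: (v0,v0), (v0,v5), (v1,v1), (v1,v2), (v1,v4), ...
Total ordered pairs: 16


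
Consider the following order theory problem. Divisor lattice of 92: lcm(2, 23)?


Join=lcm.
gcd(2,23)=1
lcm=46


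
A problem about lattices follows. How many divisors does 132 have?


Divisors of 132: [1, 2, 3, 4, 6, 11, 12, 22, 33, 44, 66, 132]
Count: 12


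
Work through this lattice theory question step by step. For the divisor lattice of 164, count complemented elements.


An element a is complemented if some b has a meet b = bottom, a join b = top.
a is complemented iff gcd(a, n/a)=1, i.e. a is a unitary divisor of 164.
Complemented elements: 1, 4, 41, 164
Count: 4


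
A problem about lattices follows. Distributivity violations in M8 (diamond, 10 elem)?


Distributive law: a ^ (b v c) = (a ^ b) v (a ^ c).
Check all 10^3 = 1000 ordered triples (a,b,c).
  e.g. a=a1, b=a2, c=a3: lhs=a1 != rhs=0
  e.g. a=a1, b=a2, c=a4: lhs=a1 != rhs=0
Total violating triples: 336


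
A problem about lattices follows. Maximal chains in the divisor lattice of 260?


A maximal chain goes from the minimum element to a maximal element via cover relations.
Counting all min-to-max paths in the cover graph.
Total maximal chains: 12


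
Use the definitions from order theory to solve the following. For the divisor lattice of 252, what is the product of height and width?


Height = length of longest chain minus 1; width = size of largest antichain.
A maximum chain: 1 | 7 | 21 | 63 | 126 | 252  (height 5).
A maximum antichain: {4, 6, 9, 14, 21}  (width 5).
Product = 5 * 5 = 25


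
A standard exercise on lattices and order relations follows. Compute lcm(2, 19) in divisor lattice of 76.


In a divisor lattice, join = lcm (least common multiple).
gcd(2,19) = 1
lcm(2,19) = 2*19/gcd = 38/1 = 38


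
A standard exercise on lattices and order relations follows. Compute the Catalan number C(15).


C(n) = C(2n, n) / (n+1).
C(30, 15) = 155117520
C(15) = 155117520 / 16 = 9694845


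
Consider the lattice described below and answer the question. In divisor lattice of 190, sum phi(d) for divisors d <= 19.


Divisors of 190 up to 19: [1, 2, 5, 10, 19]
phi values: [1, 1, 4, 4, 18]
Sum = 28


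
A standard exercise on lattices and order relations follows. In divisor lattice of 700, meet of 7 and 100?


In a divisor lattice, meet = gcd (greatest common divisor).
By Euclidean algorithm or factoring: gcd(7,100) = 1


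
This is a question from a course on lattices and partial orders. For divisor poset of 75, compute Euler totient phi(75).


phi(n) = n * prod_{p|n} (1 - 1/p).
Prime divisors of 75: [3, 5]
phi(75) = 75 * (1 - 1/3) * (1 - 1/5)
phi(75) = 40


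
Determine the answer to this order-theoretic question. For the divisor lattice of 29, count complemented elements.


An element a is complemented if some b has a meet b = bottom, a join b = top.
a is complemented iff gcd(a, n/a)=1, i.e. a is a unitary divisor of 29.
Complemented elements: 1, 29
Count: 2


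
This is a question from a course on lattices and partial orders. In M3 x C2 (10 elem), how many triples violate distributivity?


Distributive law: a ^ (b v c) = (a ^ b) v (a ^ c).
Check all 10^3 = 1000 ordered triples (a,b,c).
  e.g. a=(a1,0), b=(a2,0), c=(a3,0): lhs=(a1,0) != rhs=(0,0)
  e.g. a=(a1,0), b=(a2,0), c=(a3,1): lhs=(a1,0) != rhs=(0,0)
Total violating triples: 48


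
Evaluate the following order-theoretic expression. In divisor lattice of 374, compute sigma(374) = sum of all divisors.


sigma(n) = sum of divisors.
Divisors of 374: [1, 2, 11, 17, 22, 34, 187, 374]
Sum = 648


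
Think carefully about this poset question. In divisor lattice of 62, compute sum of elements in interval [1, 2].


Interval [1,2] in divisors of 62: [1, 2]
Sum = 3


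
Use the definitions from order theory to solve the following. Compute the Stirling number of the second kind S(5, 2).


S(n,k) = k*S(n-1,k) + S(n-1,k-1).
S(4,2) = 7, S(4,1) = 1
S(5,2) = 2*7 + 1 = 14 + 1
S(5,2) = 15


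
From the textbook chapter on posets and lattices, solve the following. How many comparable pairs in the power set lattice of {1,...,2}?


A comparable pair {a,b} has a < b or b < a in the order.
Count unordered pairs where one element is strictly below the other.
Examples: {{},{1}}, {{},{2}}, {{},{1,2}}, {{1},{1,2}}, ...
Total comparable pairs: 5


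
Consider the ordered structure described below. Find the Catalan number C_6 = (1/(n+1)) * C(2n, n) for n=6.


C(n) = C(2n, n) / (n+1).
C(12, 6) = 924
C(6) = 924 / 7 = 132


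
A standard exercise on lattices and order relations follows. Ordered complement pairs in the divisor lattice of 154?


Complement pair (a,b): a meet b = bottom, a join b = top.
Here: gcd(a,b)=1 and lcm(a,b)=154, i.e. a*b=154 with a,b coprime.
Pairs found: (1,154), (2,77), (7,22), (11,14), ... (4 more)
Total ordered pairs: 8


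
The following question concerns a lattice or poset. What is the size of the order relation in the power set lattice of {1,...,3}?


The order relation is {(a,b) : a <= b}, reflexive so it includes (a,a).
Examples: ({},{}), ({},{1,2}), ({},{1,2,3}), ({},{1,3}), ({},{1}), ...
Total ordered pairs: 27


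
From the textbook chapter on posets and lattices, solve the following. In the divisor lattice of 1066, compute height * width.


Height = length of longest chain minus 1; width = size of largest antichain.
A maximum chain: 1 | 41 | 533 | 1066  (height 3).
A maximum antichain: {2, 13, 41}  (width 3).
Product = 3 * 3 = 9


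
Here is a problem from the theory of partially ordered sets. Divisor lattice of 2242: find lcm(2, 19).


In a divisor lattice, join = lcm (least common multiple).
gcd(2,19) = 1
lcm(2,19) = 2*19/gcd = 38/1 = 38


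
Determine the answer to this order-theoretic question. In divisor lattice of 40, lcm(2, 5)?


Join=lcm.
gcd(2,5)=1
lcm=10


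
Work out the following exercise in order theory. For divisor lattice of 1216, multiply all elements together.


Divisors of 1216: [1, 2, 4, 8, 16, 19, 32, 38, 64, 76, 152, 304, 608, 1216]
Product = n^(d(n)/2) = 1216^(14/2)
Product = 3931289483083415289856


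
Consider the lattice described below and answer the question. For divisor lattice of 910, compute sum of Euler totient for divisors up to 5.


Divisors of 910 up to 5: [1, 2, 5]
phi values: [1, 1, 4]
Sum = 6


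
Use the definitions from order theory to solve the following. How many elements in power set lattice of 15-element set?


Power set = 2^n.
2^15 = 32768


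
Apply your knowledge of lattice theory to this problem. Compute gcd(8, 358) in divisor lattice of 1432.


In a divisor lattice, meet = gcd (greatest common divisor).
By Euclidean algorithm or factoring: gcd(8,358) = 2


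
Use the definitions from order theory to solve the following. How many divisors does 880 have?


Divisors of 880: [1, 2, 4, 5, 8, 10, 11, 16, 20, 22, 40, 44, 55, 80, 88, 110, 176, 220, 440, 880]
Count: 20


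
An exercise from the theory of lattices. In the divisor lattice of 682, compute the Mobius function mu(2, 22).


In a divisor lattice, mu(a,b) = mu(b/a) where mu is the classical Mobius function.
b/a = 22/2 = 11
Prime factorization of 11: primes [11]
11 is squarefree with 1 prime factor(s), so mu(11) = (-1)^1 = -1


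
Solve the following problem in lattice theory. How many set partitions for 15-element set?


B(n) = number of set partitions of an n-element set.
B(n) satisfies the recurrence: B(n+1) = sum_k C(n,k)*B(k).
B(15) = 1382958545


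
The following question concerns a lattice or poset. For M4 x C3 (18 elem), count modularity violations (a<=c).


Modular law: if a <= c then a v (b ^ c) = (a v b) ^ c.
Check all triples (a,b,c) with a <= c among 18 elements.
This lattice is modular (diamonds M_m and their chain-products are modular).
Total violating triples: 0


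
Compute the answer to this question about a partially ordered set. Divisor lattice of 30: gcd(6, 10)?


Meet=gcd.
gcd(6,10)=2


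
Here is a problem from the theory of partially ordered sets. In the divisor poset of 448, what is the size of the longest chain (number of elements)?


A chain is a totally ordered subset; we count the number of elements in a maximum chain.
Compute, for each element x, the size of the longest chain ending at x:
  1: 1
  2: 2
  7: 2
  4: 3
  8: 4
  14: 3
  ...
A maximum chain: 1 < 2 < 4 < 8 < 16 < 32 < 64 < 448
Number of elements in the longest chain: 8


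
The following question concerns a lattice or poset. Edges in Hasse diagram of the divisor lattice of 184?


A cover relation a -< b holds when a < b with no c strictly between.
Cover relations:
  1 -< 2
  1 -< 23
  2 -< 4
  2 -< 46
  4 -< 8
  4 -< 92
  8 -< 184
  23 -< 46
  ...2 more
Total: 10


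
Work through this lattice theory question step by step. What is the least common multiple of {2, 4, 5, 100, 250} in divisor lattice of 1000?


In a divisor lattice, join = lcm (least common multiple).
Compute lcm iteratively: start with first element, then lcm(current, next).
Elements: [2, 4, 5, 100, 250]
lcm(2,4) = 4
lcm(4,5) = 20
lcm(20,100) = 100
lcm(100,250) = 500
Final lcm = 500


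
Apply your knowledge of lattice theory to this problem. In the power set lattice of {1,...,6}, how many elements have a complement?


An element a is complemented if some b has a meet b = bottom, a join b = top.
every subset A has complement S\A, so all elements are complemented.
Complemented elements: {}, {1}, {2}, {3}, {4}, {5}, ... (58 more)
Count: 64


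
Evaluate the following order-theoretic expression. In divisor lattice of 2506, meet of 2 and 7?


In a divisor lattice, meet = gcd (greatest common divisor).
By Euclidean algorithm or factoring: gcd(2,7) = 1


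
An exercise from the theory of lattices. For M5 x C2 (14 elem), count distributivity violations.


Distributive law: a ^ (b v c) = (a ^ b) v (a ^ c).
Check all 14^3 = 2744 ordered triples (a,b,c).
  e.g. a=(a1,0), b=(a2,0), c=(a3,0): lhs=(a1,0) != rhs=(0,0)
  e.g. a=(a1,0), b=(a2,0), c=(a3,1): lhs=(a1,0) != rhs=(0,0)
Total violating triples: 480


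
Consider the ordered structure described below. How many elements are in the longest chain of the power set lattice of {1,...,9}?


A chain is a totally ordered subset; we count the number of elements in a maximum chain.
Compute, for each element x, the size of the longest chain ending at x:
  {}: 1
  {1}: 2
  {2}: 2
  {3}: 2
  {4}: 2
  {5}: 2
  ...
A maximum chain: {} < {1} < {1,2} < {1,2,3} < {1,2,3,4} < {1,2,3,4,5} < {1,2,3,4,5,6} < {1,2,3,4,5,6,7} < {1,2,3,4,5,6,7,8} < {1,2,3,4,5,6,7,8,9}
Number of elements in the longest chain: 10


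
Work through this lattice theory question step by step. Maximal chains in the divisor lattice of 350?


A maximal chain goes from the minimum element to a maximal element via cover relations.
Counting all min-to-max paths in the cover graph.
Total maximal chains: 12


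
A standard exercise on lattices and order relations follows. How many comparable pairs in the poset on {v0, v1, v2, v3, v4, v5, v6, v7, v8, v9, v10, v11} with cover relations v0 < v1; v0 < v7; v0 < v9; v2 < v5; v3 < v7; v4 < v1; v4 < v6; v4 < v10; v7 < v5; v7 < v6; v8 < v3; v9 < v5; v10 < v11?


A comparable pair {a,b} has a < b or b < a in the order.
Count unordered pairs where one element is strictly below the other.
Examples: {v0,v1}, {v0,v5}, {v0,v6}, {v0,v7}, ...
Total comparable pairs: 21


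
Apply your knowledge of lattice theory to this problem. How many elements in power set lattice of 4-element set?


Power set = 2^n.
2^4 = 16


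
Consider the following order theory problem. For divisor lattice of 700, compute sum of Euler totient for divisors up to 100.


Divisors of 700 up to 100: [1, 2, 4, 5, 7, 10, 14, 20, 25, 28, 35, 50, 70, 100]
phi values: [1, 1, 2, 4, 6, 4, 6, 8, 20, 12, 24, 20, 24, 40]
Sum = 172


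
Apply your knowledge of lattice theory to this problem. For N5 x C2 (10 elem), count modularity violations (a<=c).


Modular law: if a <= c then a v (b ^ c) = (a v b) ^ c.
Check all triples (a,b,c) with a <= c among 10 elements.
  e.g. a=(a,0), b=(c,0), c=(b,0): lhs=(a,0) != rhs=(b,0)
  e.g. a=(a,0), b=(c,1), c=(b,0): lhs=(a,0) != rhs=(b,0)
Total violating triples: 6


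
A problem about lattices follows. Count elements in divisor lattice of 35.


Divisors of 35: [1, 5, 7, 35]
Count: 4


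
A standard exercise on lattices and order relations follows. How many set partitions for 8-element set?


B(n) = number of set partitions of an n-element set.
B(n) satisfies the recurrence: B(n+1) = sum_k C(n,k)*B(k).
B(8) = 4140


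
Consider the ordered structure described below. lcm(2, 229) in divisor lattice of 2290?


Join=lcm.
gcd(2,229)=1
lcm=458


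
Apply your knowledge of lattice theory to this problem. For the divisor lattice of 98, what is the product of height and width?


Height = length of longest chain minus 1; width = size of largest antichain.
A maximum chain: 1 | 7 | 49 | 98  (height 3).
A maximum antichain: {2, 7}  (width 2).
Product = 3 * 2 = 6


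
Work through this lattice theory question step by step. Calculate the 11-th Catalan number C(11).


C(n) = C(2n, n) / (n+1).
C(22, 11) = 705432
C(11) = 705432 / 12 = 58786


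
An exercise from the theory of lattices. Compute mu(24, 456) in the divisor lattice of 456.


In a divisor lattice, mu(a,b) = mu(b/a) where mu is the classical Mobius function.
b/a = 456/24 = 19
Prime factorization of 19: primes [19]
19 is squarefree with 1 prime factor(s), so mu(19) = (-1)^1 = -1


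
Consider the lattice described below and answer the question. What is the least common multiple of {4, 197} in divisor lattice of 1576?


In a divisor lattice, join = lcm (least common multiple).
Compute lcm iteratively: start with first element, then lcm(current, next).
Elements: [4, 197]
lcm(4,197) = 788
Final lcm = 788
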